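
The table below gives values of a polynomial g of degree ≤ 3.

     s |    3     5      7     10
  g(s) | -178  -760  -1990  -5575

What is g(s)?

g(s) = -5s^3 - 6s^2 + 2s + 5

Write g(s) = as^3 + bs^2 + cs + d. Substituting each data point gives a linear system:
  27a + 9b + 3c + d = -178
  125a + 25b + 5c + d = -760
  343a + 49b + 7c + d = -1990
  1000a + 100b + 10c + d = -5575
Solving the system yields a = -5, b = -6, c = 2, d = 5.
So g(s) = -5s^3 - 6s^2 + 2s + 5.
Check: g(5) = -760. ✓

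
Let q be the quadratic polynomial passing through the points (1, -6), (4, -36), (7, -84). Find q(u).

q(u) = -u^2 - 5u

Write q(u) = au^2 + bu + c. Substituting each data point gives a linear system:
  a + b + c = -6
  16a + 4b + c = -36
  49a + 7b + c = -84
Solving the system yields a = -1, b = -5, c = 0.
So q(u) = -u^2 - 5u.
Check: q(7) = -84. ✓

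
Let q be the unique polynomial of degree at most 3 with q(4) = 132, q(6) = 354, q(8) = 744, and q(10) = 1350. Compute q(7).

525

Using the Lagrange interpolation formula with nodes 4, 6, 8, 10:
  L_0(x) = (x - 6)(x - 8)(x - 10) / -48
  L_1(x) = (x - 4)(x - 8)(x - 10) / 16
  L_2(x) = (x - 4)(x - 6)(x - 10) / -16
  L_3(x) = (x - 4)(x - 6)(x - 8) / 48
Then q(x) = 132·L_0(x) + 354·L_1(x) + 744·L_2(x) + 1350·L_3(x).
Expanding and collecting terms gives q(x) = x^3 + 3x^2 + 5x.
Evaluating at x = 7: q(7) = 525.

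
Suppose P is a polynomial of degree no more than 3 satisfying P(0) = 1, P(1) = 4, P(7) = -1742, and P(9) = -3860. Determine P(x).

P(x) = -6x^3 + 6x^2 + 3x + 1

Using the Lagrange interpolation formula with nodes 0, 1, 7, 9:
  L_0(x) = (x - 1)(x - 7)(x - 9) / -63
  L_1(x) = x(x - 7)(x - 9) / 48
  L_2(x) = x(x - 1)(x - 9) / -84
  L_3(x) = x(x - 1)(x - 7) / 144
Then P(x) = 1·L_0(x) + 4·L_1(x) - 1742·L_2(x) - 3860·L_3(x).
Expanding and collecting terms gives P(x) = -6x^3 + 6x^2 + 3x + 1.
Check: P(7) = -1742. ✓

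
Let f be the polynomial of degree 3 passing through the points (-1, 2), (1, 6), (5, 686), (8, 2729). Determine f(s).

Write f(s) = as^3 + bs^2 + cs + d. Substituting each data point gives a linear system:
  -a + b - c + d = 2
  a + b + c + d = 6
  125a + 25b + 5c + d = 686
  512a + 64b + 8c + d = 2729
Solving the system yields a = 5, b = 3, c = -3, d = 1.
So f(s) = 5s³ + 3s² - 3s + 1.
Check: f(8) = 2729. ✓

f(s) = 5s^3 + 3s^2 - 3s + 1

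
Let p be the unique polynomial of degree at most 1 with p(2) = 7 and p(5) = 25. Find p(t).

Write p(t) = at + b. Substituting each data point gives a linear system:
  2a + b = 7
  5a + b = 25
Solving the system yields a = 6, b = -5.
So p(t) = 6t - 5.
Check: p(2) = 7. ✓

p(t) = 6t - 5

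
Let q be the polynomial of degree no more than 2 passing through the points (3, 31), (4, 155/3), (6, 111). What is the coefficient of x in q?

-1/3

Write q(x) = ax^2 + bx + c. Substituting each data point gives a linear system:
  9a + 3b + c = 31
  16a + 4b + c = 155/3
  36a + 6b + c = 111
Solving the system yields a = 3, b = -1/3, c = 5.
So q(x) = 3x² - (1/3)x + 5.
The coefficient of x is -1/3.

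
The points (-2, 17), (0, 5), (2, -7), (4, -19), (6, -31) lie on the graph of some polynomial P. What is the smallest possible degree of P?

Forward differences of the values at t = -2, 0, 2, 4, 6:
  P  : 17  5  -7  -19  -31
  Δ  : -12  -12  -12  -12
  Δ^2: 0  0  0
  Δ^3: 0  0
  Δ^4: 0
The first differences are constant (-12) and nonzero, while all higher differences vanish, so the minimal degree is 1.

1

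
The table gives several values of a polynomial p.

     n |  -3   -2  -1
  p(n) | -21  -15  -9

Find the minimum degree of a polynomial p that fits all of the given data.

1

Forward differences of the values at n = -3, -2, -1:
  p  : -21  -15  -9
  Δ  : 6  6
  Δ^2: 0
The first differences are constant (6) and nonzero, while all higher differences vanish, so the minimal degree is 1.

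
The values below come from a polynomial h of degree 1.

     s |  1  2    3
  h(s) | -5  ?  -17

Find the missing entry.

-11

On equispaced nodes a degree-1 polynomial has vanishing second forward difference, so
  h(1) - 2·h(2) + h(3) = 0.
Substituting the known values and solving for h(2):
  -2·h(2) = 22
  h(2) = -11.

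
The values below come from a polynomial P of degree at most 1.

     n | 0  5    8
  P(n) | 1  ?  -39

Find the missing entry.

-24

The 2 known points determine the degree-1 polynomial uniquely.
Write P(n) = an + b. Substituting each data point gives a linear system:
  b = 1
  8a + b = -39
Solving the system yields a = -5, b = 1.
So P(n) = -5n + 1.
Then P(5) = -24.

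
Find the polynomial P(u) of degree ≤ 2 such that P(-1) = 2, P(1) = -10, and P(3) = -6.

Using the Lagrange interpolation formula with nodes -1, 1, 3:
  L_0(u) = (u - 1)(u - 3) / 8
  L_1(u) = (u + 1)(u - 3) / -4
  L_2(u) = (u + 1)(u - 1) / 8
Then P(u) = 2·L_0(u) - 10·L_1(u) - 6·L_2(u).
Expanding and collecting terms gives P(u) = 2u² - 6u - 6.
Check: P(1) = -10. ✓

P(u) = 2u^2 - 6u - 6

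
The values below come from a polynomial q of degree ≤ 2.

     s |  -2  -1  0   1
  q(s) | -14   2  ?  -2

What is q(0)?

The 3 known points determine the degree-2 polynomial uniquely.
Write q(s) = as^2 + bs + c. Substituting each data point gives a linear system:
  4a - 2b + c = -14
  a - b + c = 2
  a + b + c = -2
Solving the system yields a = -6, b = -2, c = 6.
So q(s) = -6s² - 2s + 6.
Then q(0) = 6.

6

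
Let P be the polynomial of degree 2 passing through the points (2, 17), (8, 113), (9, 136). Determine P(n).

P(n) = n^2 + 6n + 1

Write P(n) = an^2 + bn + c. Substituting each data point gives a linear system:
  4a + 2b + c = 17
  64a + 8b + c = 113
  81a + 9b + c = 136
Solving the system yields a = 1, b = 6, c = 1.
So P(n) = n^2 + 6n + 1.
Check: P(2) = 17. ✓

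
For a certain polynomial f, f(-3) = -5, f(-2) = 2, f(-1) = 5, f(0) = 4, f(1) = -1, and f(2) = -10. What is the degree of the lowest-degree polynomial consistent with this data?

2

Forward differences of the values at s = -3, -2, -1, 0, 1, 2:
  f  : -5  2  5  4  -1  -10
  Δ  : 7  3  -1  -5  -9
  Δ^2: -4  -4  -4  -4
  Δ^3: 0  0  0
  Δ^4: 0  0
  Δ^5: 0
The second differences are constant (-4) and nonzero, while all higher differences vanish, so the minimal degree is 2.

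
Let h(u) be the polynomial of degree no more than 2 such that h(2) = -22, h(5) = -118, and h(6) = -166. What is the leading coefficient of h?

Write h(u) = au^2 + bu + c. Substituting each data point gives a linear system:
  4a + 2b + c = -22
  25a + 5b + c = -118
  36a + 6b + c = -166
Solving the system yields a = -4, b = -4, c = 2.
So h(u) = -4u² - 4u + 2.
The leading coefficient is -4.

-4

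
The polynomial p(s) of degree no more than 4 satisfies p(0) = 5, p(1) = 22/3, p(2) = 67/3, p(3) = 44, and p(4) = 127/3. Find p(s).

Write p(s) = as^4 + bs^3 + cs^2 + ds + e. Substituting each data point gives a linear system:
  e = 5
  a + b + c + d + e = 22/3
  16a + 8b + 4c + 2d + e = 67/3
  81a + 27b + 9c + 3d + e = 44
  256a + 64b + 16c + 4d + e = 127/3
Solving the system yields a = -1, b = 5, c = -5/3, d = 0, e = 5.
So p(s) = -s⁴ + 5s³ - (5/3)s² + 5.
Check: p(1) = 22/3. ✓

p(s) = -s^4 + 5s^3 - (5/3)s^2 + 5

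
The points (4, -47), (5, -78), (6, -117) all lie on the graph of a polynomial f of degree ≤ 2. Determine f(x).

Using the Lagrange interpolation formula with nodes 4, 5, 6:
  L_0(x) = (x - 5)(x - 6) / 2
  L_1(x) = (x - 4)(x - 6) / -1
  L_2(x) = (x - 4)(x - 5) / 2
Then f(x) = -47·L_0(x) - 78·L_1(x) - 117·L_2(x).
Expanding and collecting terms gives f(x) = -4x² + 5x - 3.
Check: f(5) = -78. ✓

f(x) = -4x^2 + 5x - 3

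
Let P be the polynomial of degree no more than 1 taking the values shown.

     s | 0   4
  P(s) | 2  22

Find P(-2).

-8

Write P(s) = as + b. Substituting each data point gives a linear system:
  b = 2
  4a + b = 22
Solving the system yields a = 5, b = 2.
So P(s) = 5s + 2.
Then P(-2) = -8.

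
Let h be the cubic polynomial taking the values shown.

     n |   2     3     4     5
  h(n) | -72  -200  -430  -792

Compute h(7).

-2032

Write h(n) = an^3 + bn^2 + cn + d. Substituting each data point gives a linear system:
  8a + 4b + 2c + d = -72
  27a + 9b + 3c + d = -200
  64a + 16b + 4c + d = -430
  125a + 25b + 5c + d = -792
Solving the system yields a = -5, b = -6, c = -3, d = -2.
So h(n) = -5n^3 - 6n^2 - 3n - 2.
Then h(7) = -2032.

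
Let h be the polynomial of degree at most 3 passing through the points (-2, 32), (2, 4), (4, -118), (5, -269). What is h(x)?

h(x) = -3x^3 + 3x^2 + 5x + 6

Write h(x) = ax^3 + bx^2 + cx + d. Substituting each data point gives a linear system:
  -8a + 4b - 2c + d = 32
  8a + 4b + 2c + d = 4
  64a + 16b + 4c + d = -118
  125a + 25b + 5c + d = -269
Solving the system yields a = -3, b = 3, c = 5, d = 6.
So h(x) = -3x^3 + 3x^2 + 5x + 6.
Check: h(4) = -118. ✓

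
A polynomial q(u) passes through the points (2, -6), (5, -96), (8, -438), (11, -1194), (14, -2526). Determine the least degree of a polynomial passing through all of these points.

Forward differences of the values at u = 2, 5, 8, 11, 14:
  q  : -6  -96  -438  -1194  -2526
  Δ  : -90  -342  -756  -1332
  Δ^2: -252  -414  -576
  Δ^3: -162  -162
  Δ^4: 0
The third differences are constant (-162) and nonzero, while all higher differences vanish, so the minimal degree is 3.

3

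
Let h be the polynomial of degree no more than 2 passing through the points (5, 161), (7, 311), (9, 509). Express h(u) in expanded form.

Write h(u) = au^2 + bu + c. Substituting each data point gives a linear system:
  25a + 5b + c = 161
  49a + 7b + c = 311
  81a + 9b + c = 509
Solving the system yields a = 6, b = 3, c = -4.
So h(u) = 6u^2 + 3u - 4.
Check: h(7) = 311. ✓

h(u) = 6u^2 + 3u - 4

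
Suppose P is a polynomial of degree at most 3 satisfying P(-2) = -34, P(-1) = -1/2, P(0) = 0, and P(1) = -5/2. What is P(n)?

P(n) = 5n^3 - (3/2)n^2 - 6n

Using the Lagrange interpolation formula with nodes -2, -1, 0, 1:
  L_0(n) = (n + 1)n(n - 1) / -6
  L_1(n) = (n + 2)n(n - 1) / 2
  L_2(n) = (n + 2)(n + 1)(n - 1) / -2
  L_3(n) = (n + 2)(n + 1)n / 6
Then P(n) = -34·L_0(n) - 1/2·L_1(n) + 0·L_2(n) - 5/2·L_3(n).
Expanding and collecting terms gives P(n) = 5n^3 - (3/2)n^2 - 6n.
Check: P(-2) = -34. ✓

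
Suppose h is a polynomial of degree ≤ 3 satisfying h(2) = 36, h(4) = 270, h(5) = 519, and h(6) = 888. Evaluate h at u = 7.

1401

Write h(u) = au^3 + bu^2 + cu + d. Substituting each data point gives a linear system:
  8a + 4b + 2c + d = 36
  64a + 16b + 4c + d = 270
  125a + 25b + 5c + d = 519
  216a + 36b + 6c + d = 888
Solving the system yields a = 4, b = 0, c = 5, d = -6.
So h(u) = 4u³ + 5u - 6.
Then h(7) = 1401.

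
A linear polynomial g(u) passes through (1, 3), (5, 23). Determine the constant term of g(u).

Write g(u) = au + b. Substituting each data point gives a linear system:
  a + b = 3
  5a + b = 23
Solving the system yields a = 5, b = -2.
So g(u) = 5u - 2.
The constant term is -2.

-2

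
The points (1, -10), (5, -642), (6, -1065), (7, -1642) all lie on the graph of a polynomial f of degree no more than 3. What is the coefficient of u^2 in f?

-5

Write f(u) = au^3 + bu^2 + cu + d. Substituting each data point gives a linear system:
  a + b + c + d = -10
  125a + 25b + 5c + d = -642
  216a + 36b + 6c + d = -1065
  343a + 49b + 7c + d = -1642
Solving the system yields a = -4, b = -5, c = -4, d = 3.
So f(u) = -4u^3 - 5u^2 - 4u + 3.
The coefficient of u^2 is -5.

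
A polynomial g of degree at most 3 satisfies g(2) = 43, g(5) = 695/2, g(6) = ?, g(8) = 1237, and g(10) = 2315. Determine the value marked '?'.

563

The 4 known points determine the degree-3 polynomial uniquely.
Write g(s) = as^3 + bs^2 + cs + d. Substituting each data point gives a linear system:
  8a + 4b + 2c + d = 43
  125a + 25b + 5c + d = 695/2
  512a + 64b + 8c + d = 1237
  1000a + 100b + 10c + d = 2315
Solving the system yields a = 2, b = 5/2, c = 6, d = 5.
So g(s) = 2s³ + (5/2)s² + 6s + 5.
Then g(6) = 563.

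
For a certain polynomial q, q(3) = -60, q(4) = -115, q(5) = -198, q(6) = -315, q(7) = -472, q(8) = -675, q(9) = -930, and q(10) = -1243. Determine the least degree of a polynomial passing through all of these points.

3

Forward differences of the values at n = 3, 4, 5, 6, 7, 8, 9, 10:
  q  : -60  -115  -198  -315  -472  -675  -930  -1243
  Δ  : -55  -83  -117  -157  -203  -255  -313
  Δ^2: -28  -34  -40  -46  -52  -58
  Δ^3: -6  -6  -6  -6  -6
  Δ^4: 0  0  0  0
  Δ^5: 0  0  0
  Δ^6: 0  0
  Δ^7: 0
The third differences are constant (-6) and nonzero, while all higher differences vanish, so the minimal degree is 3.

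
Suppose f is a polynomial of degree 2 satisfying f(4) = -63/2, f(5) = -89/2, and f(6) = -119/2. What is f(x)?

Write f(x) = ax^2 + bx + c. Substituting each data point gives a linear system:
  16a + 4b + c = -63/2
  25a + 5b + c = -89/2
  36a + 6b + c = -119/2
Solving the system yields a = -1, b = -4, c = 1/2.
So f(x) = -x^2 - 4x + 1/2.
Check: f(4) = -63/2. ✓

f(x) = -x^2 - 4x + 1/2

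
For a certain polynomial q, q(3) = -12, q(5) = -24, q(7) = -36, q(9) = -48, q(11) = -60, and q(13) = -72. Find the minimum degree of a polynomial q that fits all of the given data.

Forward differences of the values at t = 3, 5, 7, 9, 11, 13:
  q  : -12  -24  -36  -48  -60  -72
  Δ  : -12  -12  -12  -12  -12
  Δ^2: 0  0  0  0
  Δ^3: 0  0  0
  Δ^4: 0  0
  Δ^5: 0
The first differences are constant (-12) and nonzero, while all higher differences vanish, so the minimal degree is 1.

1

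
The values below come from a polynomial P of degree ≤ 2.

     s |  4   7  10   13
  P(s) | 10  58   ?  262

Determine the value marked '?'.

142

On equispaced nodes a degree-2 polynomial has vanishing third forward difference, so
  - P(4) + 3·P(7) - 3·P(10) + P(13) = 0.
Substituting the known values and solving for P(10):
  -3·P(10) = -426
  P(10) = 142.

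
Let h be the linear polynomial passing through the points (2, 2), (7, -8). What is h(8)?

-10

Write h(n) = an + b. Substituting each data point gives a linear system:
  2a + b = 2
  7a + b = -8
Solving the system yields a = -2, b = 6.
So h(n) = -2n + 6.
Then h(8) = -10.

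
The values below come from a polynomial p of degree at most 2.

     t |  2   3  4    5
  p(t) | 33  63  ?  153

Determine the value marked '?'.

The 3 known points determine the degree-2 polynomial uniquely.
Write p(t) = at^2 + bt + c. Substituting each data point gives a linear system:
  4a + 2b + c = 33
  9a + 3b + c = 63
  25a + 5b + c = 153
Solving the system yields a = 5, b = 5, c = 3.
So p(t) = 5t² + 5t + 3.
Then p(4) = 103.

103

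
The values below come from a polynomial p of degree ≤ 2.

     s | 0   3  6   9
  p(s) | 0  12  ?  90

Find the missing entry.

42

On equispaced nodes a degree-2 polynomial has vanishing third forward difference, so
  - p(0) + 3·p(3) - 3·p(6) + p(9) = 0.
Substituting the known values and solving for p(6):
  -3·p(6) = -126
  p(6) = 42.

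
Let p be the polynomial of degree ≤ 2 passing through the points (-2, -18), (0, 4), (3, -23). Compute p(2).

-6

Using the Lagrange interpolation formula with nodes -2, 0, 3:
  L_0(u) = u(u - 3) / 10
  L_1(u) = (u + 2)(u - 3) / -6
  L_2(u) = (u + 2)u / 15
Then p(u) = -18·L_0(u) + 4·L_1(u) - 23·L_2(u).
Expanding and collecting terms gives p(u) = -4u² + 3u + 4.
Evaluating at u = 2: p(2) = -6.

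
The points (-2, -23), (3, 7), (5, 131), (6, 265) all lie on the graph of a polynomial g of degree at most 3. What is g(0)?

Using the Lagrange interpolation formula with nodes -2, 3, 5, 6:
  L_0(n) = (n - 3)(n - 5)(n - 6) / -280
  L_1(n) = (n + 2)(n - 5)(n - 6) / 30
  L_2(n) = (n + 2)(n - 3)(n - 6) / -14
  L_3(n) = (n + 2)(n - 3)(n - 5) / 24
Then g(n) = -23·L_0(n) + 7·L_1(n) + 131·L_2(n) + 265·L_3(n).
Expanding and collecting terms gives g(n) = 2n^3 - 4n^2 - 4n + 1.
Evaluating at n = 0: g(0) = 1.

1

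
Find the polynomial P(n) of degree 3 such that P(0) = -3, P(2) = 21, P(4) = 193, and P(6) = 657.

Write P(n) = an^3 + bn^2 + cn + d. Substituting each data point gives a linear system:
  d = -3
  8a + 4b + 2c + d = 21
  64a + 16b + 4c + d = 193
  216a + 36b + 6c + d = 657
Solving the system yields a = 3, b = 1/2, c = -1, d = -3.
So P(n) = 3n^3 + (1/2)n^2 - n - 3.
Check: P(4) = 193. ✓

P(n) = 3n^3 + (1/2)n^2 - n - 3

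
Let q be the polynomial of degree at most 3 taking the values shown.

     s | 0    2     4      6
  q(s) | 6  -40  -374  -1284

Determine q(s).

Write q(s) = as^3 + bs^2 + cs + d. Substituting each data point gives a linear system:
  d = 6
  8a + 4b + 2c + d = -40
  64a + 16b + 4c + d = -374
  216a + 36b + 6c + d = -1284
Solving the system yields a = -6, b = 0, c = 1, d = 6.
So q(s) = -6s^3 + s + 6.
Check: q(2) = -40. ✓

q(s) = -6s^3 + s + 6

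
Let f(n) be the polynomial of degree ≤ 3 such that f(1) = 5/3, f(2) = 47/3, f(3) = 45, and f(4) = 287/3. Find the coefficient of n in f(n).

2

Write f(n) = an^3 + bn^2 + cn + d. Substituting each data point gives a linear system:
  a + b + c + d = 5/3
  8a + 4b + 2c + d = 47/3
  27a + 9b + 3c + d = 45
  64a + 16b + 4c + d = 287/3
Solving the system yields a = 1, b = 5/3, c = 2, d = -3.
So f(n) = n³ + (5/3)n² + 2n - 3.
The coefficient of n is 2.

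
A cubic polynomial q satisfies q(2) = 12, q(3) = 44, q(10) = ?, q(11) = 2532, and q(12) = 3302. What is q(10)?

1892

The 4 known points determine the degree-3 polynomial uniquely.
Write q(s) = as^3 + bs^2 + cs + d. Substituting each data point gives a linear system:
  8a + 4b + 2c + d = 12
  27a + 9b + 3c + d = 44
  1331a + 121b + 11c + d = 2532
  1728a + 144b + 12c + d = 3302
Solving the system yields a = 2, b = -1, c = -1, d = 2.
So q(s) = 2s^3 - s^2 - s + 2.
Then q(10) = 1892.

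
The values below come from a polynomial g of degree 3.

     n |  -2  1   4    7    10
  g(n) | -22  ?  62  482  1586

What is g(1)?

The 4 known points determine the degree-3 polynomial uniquely.
Write g(n) = an^3 + bn^2 + cn + d. Substituting each data point gives a linear system:
  -8a + 4b - 2c + d = -22
  64a + 16b + 4c + d = 62
  343a + 49b + 7c + d = 482
  1000a + 100b + 10c + d = 1586
Solving the system yields a = 2, b = -4, c = -2, d = 6.
So g(n) = 2n^3 - 4n^2 - 2n + 6.
Then g(1) = 2.

2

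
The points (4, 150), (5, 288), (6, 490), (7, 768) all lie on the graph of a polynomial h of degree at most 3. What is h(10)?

2178

Forward differences of the values at x = 4, 5, 6, 7:
  h  : 150  288  490  768
  Δ  : 138  202  278
  Δ^2: 64  76
  Δ^3: 12
The third differences are constant, confirming degree 3.
Interpolating (Newton forward form) and evaluating at x = 10 gives h(10) = 2178.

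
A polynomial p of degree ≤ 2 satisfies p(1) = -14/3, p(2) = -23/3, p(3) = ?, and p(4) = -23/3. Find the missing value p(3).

On equispaced nodes a degree-2 polynomial has vanishing third forward difference, so
  - p(1) + 3·p(2) - 3·p(3) + p(4) = 0.
Substituting the known values and solving for p(3):
  -3·p(3) = 26
  p(3) = -26/3.

-26/3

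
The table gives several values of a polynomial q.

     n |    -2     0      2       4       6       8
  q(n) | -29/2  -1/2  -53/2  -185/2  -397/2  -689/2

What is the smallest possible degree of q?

Forward differences of the values at n = -2, 0, 2, 4, 6, 8:
  q  : -29/2  -1/2  -53/2  -185/2  -397/2  -689/2
  Δ  : 14  -26  -66  -106  -146
  Δ^2: -40  -40  -40  -40
  Δ^3: 0  0  0
  Δ^4: 0  0
  Δ^5: 0
The second differences are constant (-40) and nonzero, while all higher differences vanish, so the minimal degree is 2.

2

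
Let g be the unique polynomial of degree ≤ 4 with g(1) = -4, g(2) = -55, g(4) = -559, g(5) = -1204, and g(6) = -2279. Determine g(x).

g(x) = -x^4 - 4x^3 - 4x^2 + 4x + 1

Write g(x) = ax^4 + bx^3 + cx^2 + dx + e. Substituting each data point gives a linear system:
  a + b + c + d + e = -4
  16a + 8b + 4c + 2d + e = -55
  256a + 64b + 16c + 4d + e = -559
  625a + 125b + 25c + 5d + e = -1204
  1296a + 216b + 36c + 6d + e = -2279
Solving the system yields a = -1, b = -4, c = -4, d = 4, e = 1.
So g(x) = -x^4 - 4x^3 - 4x^2 + 4x + 1.
Check: g(2) = -55. ✓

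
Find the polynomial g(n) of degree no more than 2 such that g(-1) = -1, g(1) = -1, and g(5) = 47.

Write g(n) = an^2 + bn + c. Substituting each data point gives a linear system:
  a - b + c = -1
  a + b + c = -1
  25a + 5b + c = 47
Solving the system yields a = 2, b = 0, c = -3.
So g(n) = 2n^2 - 3.
Check: g(1) = -1. ✓

g(n) = 2n^2 - 3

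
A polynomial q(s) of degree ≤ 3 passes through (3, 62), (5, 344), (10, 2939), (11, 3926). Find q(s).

q(s) = 3s^3 - 6s - 1

Using the Lagrange interpolation formula with nodes 3, 5, 10, 11:
  L_0(s) = (s - 5)(s - 10)(s - 11) / -112
  L_1(s) = (s - 3)(s - 10)(s - 11) / 60
  L_2(s) = (s - 3)(s - 5)(s - 11) / -35
  L_3(s) = (s - 3)(s - 5)(s - 10) / 48
Then q(s) = 62·L_0(s) + 344·L_1(s) + 2939·L_2(s) + 3926·L_3(s).
Expanding and collecting terms gives q(s) = 3s³ - 6s - 1.
Check: q(10) = 2939. ✓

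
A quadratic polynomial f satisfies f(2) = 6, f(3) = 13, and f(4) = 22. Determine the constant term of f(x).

Write f(x) = ax^2 + bx + c. Substituting each data point gives a linear system:
  4a + 2b + c = 6
  9a + 3b + c = 13
  16a + 4b + c = 22
Solving the system yields a = 1, b = 2, c = -2.
So f(x) = x² + 2x - 2.
The constant term is -2.

-2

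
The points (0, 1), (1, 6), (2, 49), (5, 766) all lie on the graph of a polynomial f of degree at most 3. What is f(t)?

Write f(t) = at^3 + bt^2 + ct + d. Substituting each data point gives a linear system:
  d = 1
  a + b + c + d = 6
  8a + 4b + 2c + d = 49
  125a + 25b + 5c + d = 766
Solving the system yields a = 6, b = 1, c = -2, d = 1.
So f(t) = 6t^3 + t^2 - 2t + 1.
Check: f(1) = 6. ✓

f(t) = 6t^3 + t^2 - 2t + 1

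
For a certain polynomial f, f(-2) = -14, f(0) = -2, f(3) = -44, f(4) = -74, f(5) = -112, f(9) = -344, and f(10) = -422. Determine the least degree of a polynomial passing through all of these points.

Divided differences on the nodes -2, 0, 3, 4, 5, 9, 10:
  order 0: -14  -2  -44  -74  -112  -344  -422
  order 1: 6  -14  -30  -38  -58  -78
  order 2: -4  -4  -4  -4  -4
  order 3: 0  0  0  0
  order 4: 0  0  0
  order 5: 0  0
  order 6: 0
The order-2 divided differences are all -4 (nonzero) and every higher order vanishes, so the data lies on a polynomial of degree exactly 2.

2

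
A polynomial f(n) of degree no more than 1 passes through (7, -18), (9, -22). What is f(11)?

Using the Lagrange interpolation formula with nodes 7, 9:
  L_0(n) = (n - 9) / -2
  L_1(n) = (n - 7) / 2
Then f(n) = -18·L_0(n) - 22·L_1(n).
Expanding and collecting terms gives f(n) = -2n - 4.
Evaluating at n = 11: f(11) = -26.

-26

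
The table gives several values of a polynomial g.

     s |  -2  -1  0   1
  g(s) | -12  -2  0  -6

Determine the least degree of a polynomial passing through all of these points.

2

Forward differences of the values at s = -2, -1, 0, 1:
  g  : -12  -2  0  -6
  Δ  : 10  2  -6
  Δ^2: -8  -8
  Δ^3: 0
The second differences are constant (-8) and nonzero, while all higher differences vanish, so the minimal degree is 2.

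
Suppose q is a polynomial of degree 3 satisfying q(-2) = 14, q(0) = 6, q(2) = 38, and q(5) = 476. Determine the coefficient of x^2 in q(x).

5

Write q(x) = ax^3 + bx^2 + cx + d. Substituting each data point gives a linear system:
  -8a + 4b - 2c + d = 14
  d = 6
  8a + 4b + 2c + d = 38
  125a + 25b + 5c + d = 476
Solving the system yields a = 3, b = 5, c = -6, d = 6.
So q(x) = 3x^3 + 5x^2 - 6x + 6.
The coefficient of x^2 is 5.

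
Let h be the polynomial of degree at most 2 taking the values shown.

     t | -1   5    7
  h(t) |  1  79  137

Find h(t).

Write h(t) = at^2 + bt + c. Substituting each data point gives a linear system:
  a - b + c = 1
  25a + 5b + c = 79
  49a + 7b + c = 137
Solving the system yields a = 2, b = 5, c = 4.
So h(t) = 2t^2 + 5t + 4.
Check: h(7) = 137. ✓

h(t) = 2t^2 + 5t + 4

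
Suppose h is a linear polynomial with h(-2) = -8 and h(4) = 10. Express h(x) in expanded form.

h(x) = 3x - 2

Write h(x) = ax + b. Substituting each data point gives a linear system:
  -2a + b = -8
  4a + b = 10
Solving the system yields a = 3, b = -2.
So h(x) = 3x - 2.
Check: h(-2) = -8. ✓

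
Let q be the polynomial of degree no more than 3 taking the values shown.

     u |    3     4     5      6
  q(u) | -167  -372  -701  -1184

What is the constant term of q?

Write q(u) = au^3 + bu^2 + cu + d. Substituting each data point gives a linear system:
  27a + 9b + 3c + d = -167
  64a + 16b + 4c + d = -372
  125a + 25b + 5c + d = -701
  216a + 36b + 6c + d = -1184
Solving the system yields a = -5, b = -2, c = -6, d = 4.
So q(u) = -5u^3 - 2u^2 - 6u + 4.
The constant term is 4.

4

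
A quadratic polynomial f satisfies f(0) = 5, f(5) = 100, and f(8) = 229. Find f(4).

69

Write f(s) = as^2 + bs + c. Substituting each data point gives a linear system:
  c = 5
  25a + 5b + c = 100
  64a + 8b + c = 229
Solving the system yields a = 3, b = 4, c = 5.
So f(s) = 3s^2 + 4s + 5.
Then f(4) = 69.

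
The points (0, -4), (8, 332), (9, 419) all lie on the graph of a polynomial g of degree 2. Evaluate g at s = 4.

Using the Lagrange interpolation formula with nodes 0, 8, 9:
  L_0(s) = (s - 8)(s - 9) / 72
  L_1(s) = s(s - 9) / -8
  L_2(s) = s(s - 8) / 9
Then g(s) = -4·L_0(s) + 332·L_1(s) + 419·L_2(s).
Expanding and collecting terms gives g(s) = 5s² + 2s - 4.
Evaluating at s = 4: g(4) = 84.

84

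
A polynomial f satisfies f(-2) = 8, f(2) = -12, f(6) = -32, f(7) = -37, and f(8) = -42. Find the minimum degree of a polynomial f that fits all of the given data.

Divided differences on the nodes -2, 2, 6, 7, 8:
  order 0: 8  -12  -32  -37  -42
  order 1: -5  -5  -5  -5
  order 2: 0  0  0
  order 3: 0  0
  order 4: 0
The order-1 divided differences are all -5 (nonzero) and every higher order vanishes, so the data lies on a polynomial of degree exactly 1.

1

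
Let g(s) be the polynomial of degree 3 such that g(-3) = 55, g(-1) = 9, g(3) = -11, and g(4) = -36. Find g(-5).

Using the Lagrange interpolation formula with nodes -3, -1, 3, 4:
  L_0(s) = (s + 1)(s - 3)(s - 4) / -84
  L_1(s) = (s + 3)(s - 3)(s - 4) / 40
  L_2(s) = (s + 3)(s + 1)(s - 4) / -24
  L_3(s) = (s + 3)(s + 1)(s - 3) / 35
Then g(s) = 55·L_0(s) + 9·L_1(s) - 11·L_2(s) - 36·L_3(s).
Expanding and collecting terms gives g(s) = -s³ + 2s² - 2s + 4.
Evaluating at s = -5: g(-5) = 189.

189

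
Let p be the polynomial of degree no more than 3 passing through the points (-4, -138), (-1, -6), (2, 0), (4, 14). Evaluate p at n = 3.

2

Write p(n) = an^3 + bn^2 + cn + d. Substituting each data point gives a linear system:
  -64a + 16b - 4c + d = -138
  -a + b - c + d = -6
  8a + 4b + 2c + d = 0
  64a + 16b + 4c + d = 14
Solving the system yields a = 1, b = -4, c = 3, d = 2.
So p(n) = n³ - 4n² + 3n + 2.
Then p(3) = 2.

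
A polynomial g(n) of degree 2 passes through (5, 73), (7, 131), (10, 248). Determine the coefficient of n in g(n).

5

Write g(n) = an^2 + bn + c. Substituting each data point gives a linear system:
  25a + 5b + c = 73
  49a + 7b + c = 131
  100a + 10b + c = 248
Solving the system yields a = 2, b = 5, c = -2.
So g(n) = 2n² + 5n - 2.
The coefficient of n is 5.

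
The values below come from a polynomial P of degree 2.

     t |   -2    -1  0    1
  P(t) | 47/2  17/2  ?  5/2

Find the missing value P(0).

On equispaced nodes a degree-2 polynomial has vanishing third forward difference, so
  - P(-2) + 3·P(-1) - 3·P(0) + P(1) = 0.
Substituting the known values and solving for P(0):
  -3·P(0) = -9/2
  P(0) = 3/2.

3/2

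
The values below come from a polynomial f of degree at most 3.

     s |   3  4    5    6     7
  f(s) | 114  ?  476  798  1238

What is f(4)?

254

The 4 known points determine the degree-3 polynomial uniquely.
Write f(s) = as^3 + bs^2 + cs + d. Substituting each data point gives a linear system:
  27a + 9b + 3c + d = 114
  125a + 25b + 5c + d = 476
  216a + 36b + 6c + d = 798
  343a + 49b + 7c + d = 1238
Solving the system yields a = 3, b = 5, c = -6, d = 6.
So f(s) = 3s^3 + 5s^2 - 6s + 6.
Then f(4) = 254.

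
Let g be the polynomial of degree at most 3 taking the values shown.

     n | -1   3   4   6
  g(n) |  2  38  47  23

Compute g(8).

-97

Write g(n) = an^3 + bn^2 + cn + d. Substituting each data point gives a linear system:
  -a + b - c + d = 2
  27a + 9b + 3c + d = 38
  64a + 16b + 4c + d = 47
  216a + 36b + 6c + d = 23
Solving the system yields a = -1, b = 6, c = 4, d = -1.
So g(n) = -n^3 + 6n^2 + 4n - 1.
Then g(8) = -97.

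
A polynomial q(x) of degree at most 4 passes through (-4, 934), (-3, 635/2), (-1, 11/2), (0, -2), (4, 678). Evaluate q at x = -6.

Using the Lagrange interpolation formula with nodes -4, -3, -1, 0, 4:
  L_0(x) = (x + 3)(x + 1)x(x - 4) / 96
  L_1(x) = (x + 4)(x + 1)x(x - 4) / -42
  L_2(x) = (x + 4)(x + 3)x(x - 4) / 30
  L_3(x) = (x + 4)(x + 3)(x + 1)(x - 4) / -48
  L_4(x) = (x + 4)(x + 3)(x + 1)x / 1120
Then q(x) = 934·L_0(x) + 635/2·L_1(x) + 11/2·L_2(x) - 2·L_3(x) + 678·L_4(x).
Expanding and collecting terms gives q(x) = 3x⁴ - 2x³ + (5/2)x² - 2.
Evaluating at x = -6: q(-6) = 4408.

4408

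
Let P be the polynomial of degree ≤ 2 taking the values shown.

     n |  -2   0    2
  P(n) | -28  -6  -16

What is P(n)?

Write P(n) = an^2 + bn + c. Substituting each data point gives a linear system:
  4a - 2b + c = -28
  c = -6
  4a + 2b + c = -16
Solving the system yields a = -4, b = 3, c = -6.
So P(n) = -4n² + 3n - 6.
Check: P(2) = -16. ✓

P(n) = -4n^2 + 3n - 6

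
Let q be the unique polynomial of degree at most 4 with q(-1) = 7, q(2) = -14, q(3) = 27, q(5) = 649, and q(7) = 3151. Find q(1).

Write q(x) = ax^4 + bx^3 + cx^2 + dx + e. Substituting each data point gives a linear system:
  a - b + c - d + e = 7
  16a + 8b + 4c + 2d + e = -14
  81a + 27b + 9c + 3d + e = 27
  625a + 125b + 25c + 5d + e = 649
  2401a + 343b + 49c + 7d + e = 3151
Solving the system yields a = 2, b = -5, c = 2, d = -4, e = -6.
So q(x) = 2x^4 - 5x^3 + 2x^2 - 4x - 6.
Then q(1) = -11.

-11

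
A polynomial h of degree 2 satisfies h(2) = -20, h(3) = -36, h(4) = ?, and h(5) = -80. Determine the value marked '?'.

The 3 known points determine the degree-2 polynomial uniquely.
Write h(t) = at^2 + bt + c. Substituting each data point gives a linear system:
  4a + 2b + c = -20
  9a + 3b + c = -36
  25a + 5b + c = -80
Solving the system yields a = -2, b = -6, c = 0.
So h(t) = -2t² - 6t.
Then h(4) = -56.

-56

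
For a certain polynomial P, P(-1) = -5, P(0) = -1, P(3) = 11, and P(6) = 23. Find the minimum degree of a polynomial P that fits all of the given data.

Divided differences on the nodes -1, 0, 3, 6:
  order 0: -5  -1  11  23
  order 1: 4  4  4
  order 2: 0  0
  order 3: 0
The order-1 divided differences are all 4 (nonzero) and every higher order vanishes, so the data lies on a polynomial of degree exactly 1.

1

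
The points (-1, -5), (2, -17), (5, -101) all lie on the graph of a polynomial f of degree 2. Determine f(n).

f(n) = -4n^2 - 1

Write f(n) = an^2 + bn + c. Substituting each data point gives a linear system:
  a - b + c = -5
  4a + 2b + c = -17
  25a + 5b + c = -101
Solving the system yields a = -4, b = 0, c = -1.
So f(n) = -4n^2 - 1.
Check: f(5) = -101. ✓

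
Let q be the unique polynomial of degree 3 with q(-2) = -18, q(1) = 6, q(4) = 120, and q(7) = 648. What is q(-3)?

-62

Write q(x) = ax^3 + bx^2 + cx + d. Substituting each data point gives a linear system:
  -8a + 4b - 2c + d = -18
  a + b + c + d = 6
  64a + 16b + 4c + d = 120
  343a + 49b + 7c + d = 648
Solving the system yields a = 2, b = -1, c = 1, d = 4.
So q(x) = 2x^3 - x^2 + x + 4.
Then q(-3) = -62.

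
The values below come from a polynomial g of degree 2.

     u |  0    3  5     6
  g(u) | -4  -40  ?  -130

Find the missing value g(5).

The 3 known points determine the degree-2 polynomial uniquely.
Write g(u) = au^2 + bu + c. Substituting each data point gives a linear system:
  c = -4
  9a + 3b + c = -40
  36a + 6b + c = -130
Solving the system yields a = -3, b = -3, c = -4.
So g(u) = -3u^2 - 3u - 4.
Then g(5) = -94.

-94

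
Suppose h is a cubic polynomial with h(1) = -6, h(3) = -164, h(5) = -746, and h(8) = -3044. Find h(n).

Using the Lagrange interpolation formula with nodes 1, 3, 5, 8:
  L_0(n) = (n - 3)(n - 5)(n - 8) / -56
  L_1(n) = (n - 1)(n - 5)(n - 8) / 20
  L_2(n) = (n - 1)(n - 3)(n - 8) / -24
  L_3(n) = (n - 1)(n - 3)(n - 5) / 105
Then h(n) = -6·L_0(n) - 164·L_1(n) - 746·L_2(n) - 3044·L_3(n).
Expanding and collecting terms gives h(n) = -6n^3 + n^2 - 5n + 4.
Check: h(3) = -164. ✓

h(n) = -6n^3 + n^2 - 5n + 4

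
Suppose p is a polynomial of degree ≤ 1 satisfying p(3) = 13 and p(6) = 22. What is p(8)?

Using the Lagrange interpolation formula with nodes 3, 6:
  L_0(s) = (s - 6) / -3
  L_1(s) = (s - 3) / 3
Then p(s) = 13·L_0(s) + 22·L_1(s).
Expanding and collecting terms gives p(s) = 3s + 4.
Evaluating at s = 8: p(8) = 28.

28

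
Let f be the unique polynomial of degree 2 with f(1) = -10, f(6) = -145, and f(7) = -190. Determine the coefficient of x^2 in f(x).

-3

Write f(x) = ax^2 + bx + c. Substituting each data point gives a linear system:
  a + b + c = -10
  36a + 6b + c = -145
  49a + 7b + c = -190
Solving the system yields a = -3, b = -6, c = -1.
So f(x) = -3x^2 - 6x - 1.
The leading coefficient is -3.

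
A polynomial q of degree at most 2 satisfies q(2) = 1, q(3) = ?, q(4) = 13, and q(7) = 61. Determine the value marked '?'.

5

The 3 known points determine the degree-2 polynomial uniquely.
Write q(t) = at^2 + bt + c. Substituting each data point gives a linear system:
  4a + 2b + c = 1
  16a + 4b + c = 13
  49a + 7b + c = 61
Solving the system yields a = 2, b = -6, c = 5.
So q(t) = 2t² - 6t + 5.
Then q(3) = 5.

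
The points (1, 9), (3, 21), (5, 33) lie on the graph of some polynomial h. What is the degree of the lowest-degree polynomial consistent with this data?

1

Forward differences of the values at s = 1, 3, 5:
  h  : 9  21  33
  Δ  : 12  12
  Δ^2: 0
The first differences are constant (12) and nonzero, while all higher differences vanish, so the minimal degree is 1.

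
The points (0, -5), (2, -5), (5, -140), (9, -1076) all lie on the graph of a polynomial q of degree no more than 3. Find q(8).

Using the Lagrange interpolation formula with nodes 0, 2, 5, 9:
  L_0(n) = (n - 2)(n - 5)(n - 9) / -90
  L_1(n) = n(n - 5)(n - 9) / 42
  L_2(n) = n(n - 2)(n - 9) / -60
  L_3(n) = n(n - 2)(n - 5) / 252
Then q(n) = -5·L_0(n) - 5·L_1(n) - 140·L_2(n) - 1076·L_3(n).
Expanding and collecting terms gives q(n) = -2n^3 + 5n^2 - 2n - 5.
Evaluating at n = 8: q(8) = -725.

-725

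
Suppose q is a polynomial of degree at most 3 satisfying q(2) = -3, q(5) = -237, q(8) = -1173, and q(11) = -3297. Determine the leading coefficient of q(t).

Write q(t) = at^3 + bt^2 + ct + d. Substituting each data point gives a linear system:
  8a + 4b + 2c + d = -3
  125a + 25b + 5c + d = -237
  512a + 64b + 8c + d = -1173
  1331a + 121b + 11c + d = -3297
Solving the system yields a = -3, b = 6, c = -3, d = 3.
So q(t) = -3t^3 + 6t^2 - 3t + 3.
The leading coefficient is -3.

-3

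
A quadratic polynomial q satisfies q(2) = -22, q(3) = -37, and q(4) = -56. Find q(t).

Write q(t) = at^2 + bt + c. Substituting each data point gives a linear system:
  4a + 2b + c = -22
  9a + 3b + c = -37
  16a + 4b + c = -56
Solving the system yields a = -2, b = -5, c = -4.
So q(t) = -2t² - 5t - 4.
Check: q(4) = -56. ✓

q(t) = -2t^2 - 5t - 4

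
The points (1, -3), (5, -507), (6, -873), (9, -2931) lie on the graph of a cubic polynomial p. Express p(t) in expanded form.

Write p(t) = at^3 + bt^2 + ct + d. Substituting each data point gives a linear system:
  a + b + c + d = -3
  125a + 25b + 5c + d = -507
  216a + 36b + 6c + d = -873
  729a + 81b + 9c + d = -2931
Solving the system yields a = -4, b = 0, c = -2, d = 3.
So p(t) = -4t^3 - 2t + 3.
Check: p(6) = -873. ✓

p(t) = -4t^3 - 2t + 3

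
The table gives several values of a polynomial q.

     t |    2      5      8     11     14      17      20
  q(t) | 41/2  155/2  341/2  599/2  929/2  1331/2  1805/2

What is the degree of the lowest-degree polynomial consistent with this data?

2

Forward differences of the values at t = 2, 5, 8, 11, 14, 17, 20:
  q  : 41/2  155/2  341/2  599/2  929/2  1331/2  1805/2
  Δ  : 57  93  129  165  201  237
  Δ^2: 36  36  36  36  36
  Δ^3: 0  0  0  0
  Δ^4: 0  0  0
  Δ^5: 0  0
  Δ^6: 0
The second differences are constant (36) and nonzero, while all higher differences vanish, so the minimal degree is 2.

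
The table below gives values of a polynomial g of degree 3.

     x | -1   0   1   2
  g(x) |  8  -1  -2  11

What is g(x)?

g(x) = x^3 + 4x^2 - 6x - 1

Using the Lagrange interpolation formula with nodes -1, 0, 1, 2:
  L_0(x) = x(x - 1)(x - 2) / -6
  L_1(x) = (x + 1)(x - 1)(x - 2) / 2
  L_2(x) = (x + 1)x(x - 2) / -2
  L_3(x) = (x + 1)x(x - 1) / 6
Then g(x) = 8·L_0(x) - 1·L_1(x) - 2·L_2(x) + 11·L_3(x).
Expanding and collecting terms gives g(x) = x^3 + 4x^2 - 6x - 1.
Check: g(0) = -1. ✓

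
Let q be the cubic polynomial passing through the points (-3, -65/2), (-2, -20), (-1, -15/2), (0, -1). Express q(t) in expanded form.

Write q(t) = at^3 + bt^2 + ct + d. Substituting each data point gives a linear system:
  -27a + 9b - 3c + d = -65/2
  -8a + 4b - 2c + d = -20
  -a + b - c + d = -15/2
  d = -1
Solving the system yields a = -1, b = -6, c = 3/2, d = -1.
So q(t) = -t^3 - 6t^2 + (3/2)t - 1.
Check: q(-1) = -15/2. ✓

q(t) = -t^3 - 6t^2 + (3/2)t - 1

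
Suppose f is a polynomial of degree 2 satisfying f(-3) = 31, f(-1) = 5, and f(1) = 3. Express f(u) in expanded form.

Write f(u) = au^2 + bu + c. Substituting each data point gives a linear system:
  9a - 3b + c = 31
  a - b + c = 5
  a + b + c = 3
Solving the system yields a = 3, b = -1, c = 1.
So f(u) = 3u^2 - u + 1.
Check: f(-3) = 31. ✓

f(u) = 3u^2 - u + 1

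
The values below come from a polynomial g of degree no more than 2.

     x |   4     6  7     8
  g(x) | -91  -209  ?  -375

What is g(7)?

The 3 known points determine the degree-2 polynomial uniquely.
Write g(x) = ax^2 + bx + c. Substituting each data point gives a linear system:
  16a + 4b + c = -91
  36a + 6b + c = -209
  64a + 8b + c = -375
Solving the system yields a = -6, b = 1, c = 1.
So g(x) = -6x^2 + x + 1.
Then g(7) = -286.

-286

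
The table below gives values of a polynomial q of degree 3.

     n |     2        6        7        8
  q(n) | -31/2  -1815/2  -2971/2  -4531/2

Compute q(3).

Using the Lagrange interpolation formula with nodes 2, 6, 7, 8:
  L_0(n) = (n - 6)(n - 7)(n - 8) / -120
  L_1(n) = (n - 2)(n - 7)(n - 8) / 8
  L_2(n) = (n - 2)(n - 6)(n - 8) / -5
  L_3(n) = (n - 2)(n - 6)(n - 7) / 12
Then q(n) = -31/2·L_0(n) - 1815/2·L_1(n) - 2971/2·L_2(n) - 4531/2·L_3(n).
Expanding and collecting terms gives q(n) = -5n^3 + 4n^2 + 5n - 3/2.
Evaluating at n = 3: q(3) = -171/2.

-171/2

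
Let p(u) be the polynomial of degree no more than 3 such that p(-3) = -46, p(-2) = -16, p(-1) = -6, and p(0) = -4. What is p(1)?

Using the Lagrange interpolation formula with nodes -3, -2, -1, 0:
  L_0(u) = (u + 2)(u + 1)u / -6
  L_1(u) = (u + 3)(u + 1)u / 2
  L_2(u) = (u + 3)(u + 2)u / -2
  L_3(u) = (u + 3)(u + 2)(u + 1) / 6
Then p(u) = -46·L_0(u) - 16·L_1(u) - 6·L_2(u) - 4·L_3(u).
Expanding and collecting terms gives p(u) = 2u^3 + 2u^2 + 2u - 4.
Evaluating at u = 1: p(1) = 2.

2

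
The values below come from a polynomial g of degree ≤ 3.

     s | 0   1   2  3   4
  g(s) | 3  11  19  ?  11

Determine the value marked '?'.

21

The 4 known points determine the degree-3 polynomial uniquely.
Write g(s) = as^3 + bs^2 + cs + d. Substituting each data point gives a linear system:
  d = 3
  a + b + c + d = 11
  8a + 4b + 2c + d = 19
  64a + 16b + 4c + d = 11
Solving the system yields a = -1, b = 3, c = 6, d = 3.
So g(s) = -s^3 + 3s^2 + 6s + 3.
Then g(3) = 21.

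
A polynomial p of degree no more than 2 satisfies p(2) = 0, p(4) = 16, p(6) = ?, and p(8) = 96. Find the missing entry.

48

On equispaced nodes a degree-2 polynomial has vanishing third forward difference, so
  - p(2) + 3·p(4) - 3·p(6) + p(8) = 0.
Substituting the known values and solving for p(6):
  -3·p(6) = -144
  p(6) = 48.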